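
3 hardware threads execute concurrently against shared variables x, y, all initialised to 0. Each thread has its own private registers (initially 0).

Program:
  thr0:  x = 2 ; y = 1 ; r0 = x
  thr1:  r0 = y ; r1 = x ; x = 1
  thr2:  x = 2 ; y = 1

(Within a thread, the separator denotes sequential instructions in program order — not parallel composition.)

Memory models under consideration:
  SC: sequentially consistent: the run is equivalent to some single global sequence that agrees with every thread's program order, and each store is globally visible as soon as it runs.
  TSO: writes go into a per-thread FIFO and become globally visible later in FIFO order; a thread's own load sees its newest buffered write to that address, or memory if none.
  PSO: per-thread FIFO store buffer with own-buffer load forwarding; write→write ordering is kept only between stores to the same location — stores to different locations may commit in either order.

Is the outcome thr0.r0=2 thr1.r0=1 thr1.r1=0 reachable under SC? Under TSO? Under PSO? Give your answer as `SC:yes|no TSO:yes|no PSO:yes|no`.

outcome vector order: (thr0.r0,thr1.r0,thr1.r1)
SC: 6 outcomes — {(1,0,0); (1,0,2); (1,1,2); (2,0,0); (2,0,2); (2,1,2)}
TSO: 6 outcomes — {(1,0,0); (1,0,2); (1,1,2); (2,0,0); (2,0,2); (2,1,2)}
PSO: 8 outcomes — {(1,0,0); (1,0,2); (1,1,0); (1,1,2); (2,0,0); (2,0,2); (2,1,0); (2,1,2)}
target (2,1,0) ∈ {PSO}

SC:no TSO:no PSO:yes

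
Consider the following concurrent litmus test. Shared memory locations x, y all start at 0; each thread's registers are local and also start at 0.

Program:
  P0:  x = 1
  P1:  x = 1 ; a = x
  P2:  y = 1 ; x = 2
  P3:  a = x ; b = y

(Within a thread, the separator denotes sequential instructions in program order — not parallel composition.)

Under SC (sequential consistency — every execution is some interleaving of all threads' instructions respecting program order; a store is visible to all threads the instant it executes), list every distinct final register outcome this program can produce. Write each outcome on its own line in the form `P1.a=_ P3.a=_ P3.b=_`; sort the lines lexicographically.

P1.a=1 P3.a=0 P3.b=0
P1.a=1 P3.a=0 P3.b=1
P1.a=1 P3.a=1 P3.b=0
P1.a=1 P3.a=1 P3.b=1
P1.a=1 P3.a=2 P3.b=1
P1.a=2 P3.a=0 P3.b=0
P1.a=2 P3.a=0 P3.b=1
P1.a=2 P3.a=1 P3.b=0
P1.a=2 P3.a=1 P3.b=1
P1.a=2 P3.a=2 P3.b=1

outcome vector order: (P1.a,P3.a,P3.b)
|SC outcomes| = 10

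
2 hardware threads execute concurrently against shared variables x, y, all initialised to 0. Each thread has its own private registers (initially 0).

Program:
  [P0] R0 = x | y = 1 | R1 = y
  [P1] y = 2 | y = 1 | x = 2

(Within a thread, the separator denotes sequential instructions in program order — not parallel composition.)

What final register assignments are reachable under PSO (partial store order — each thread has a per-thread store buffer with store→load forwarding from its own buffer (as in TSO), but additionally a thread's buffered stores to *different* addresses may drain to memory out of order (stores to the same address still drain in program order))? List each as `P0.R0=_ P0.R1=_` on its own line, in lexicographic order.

outcome vector order: (P0.R0,P0.R1)
|PSO outcomes| = 4

P0.R0=0 P0.R1=1
P0.R0=0 P0.R1=2
P0.R0=2 P0.R1=1
P0.R0=2 P0.R1=2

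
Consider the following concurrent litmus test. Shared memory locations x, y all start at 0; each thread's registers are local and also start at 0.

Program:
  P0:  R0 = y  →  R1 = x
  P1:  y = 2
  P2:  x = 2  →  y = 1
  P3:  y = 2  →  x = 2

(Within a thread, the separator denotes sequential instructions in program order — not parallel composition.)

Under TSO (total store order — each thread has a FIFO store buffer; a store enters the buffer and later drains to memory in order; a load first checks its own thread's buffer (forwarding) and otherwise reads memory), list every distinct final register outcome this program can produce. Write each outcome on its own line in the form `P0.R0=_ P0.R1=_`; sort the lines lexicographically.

P0.R0=0 P0.R1=0
P0.R0=0 P0.R1=2
P0.R0=1 P0.R1=2
P0.R0=2 P0.R1=0
P0.R0=2 P0.R1=2

outcome vector order: (P0.R0,P0.R1)
|TSO outcomes| = 5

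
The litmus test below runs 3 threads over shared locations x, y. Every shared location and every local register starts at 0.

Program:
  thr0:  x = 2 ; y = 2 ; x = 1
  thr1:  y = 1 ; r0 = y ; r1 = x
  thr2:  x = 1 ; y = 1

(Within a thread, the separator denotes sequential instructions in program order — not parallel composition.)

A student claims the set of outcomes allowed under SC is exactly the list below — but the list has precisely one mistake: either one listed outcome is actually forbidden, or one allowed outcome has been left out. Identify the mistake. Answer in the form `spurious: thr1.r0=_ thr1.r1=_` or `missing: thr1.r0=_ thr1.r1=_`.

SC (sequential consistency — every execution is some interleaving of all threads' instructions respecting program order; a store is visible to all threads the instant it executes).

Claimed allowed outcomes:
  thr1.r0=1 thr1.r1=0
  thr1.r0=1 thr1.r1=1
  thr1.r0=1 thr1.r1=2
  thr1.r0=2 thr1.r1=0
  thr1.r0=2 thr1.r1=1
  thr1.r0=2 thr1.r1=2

spurious: thr1.r0=2 thr1.r1=0

outcome vector order: (thr1.r0,thr1.r1)
[SC] allowed = {(1,0) (1,1) (1,2) (2,1) (2,2)}
claimed∖SC = {(2,0)}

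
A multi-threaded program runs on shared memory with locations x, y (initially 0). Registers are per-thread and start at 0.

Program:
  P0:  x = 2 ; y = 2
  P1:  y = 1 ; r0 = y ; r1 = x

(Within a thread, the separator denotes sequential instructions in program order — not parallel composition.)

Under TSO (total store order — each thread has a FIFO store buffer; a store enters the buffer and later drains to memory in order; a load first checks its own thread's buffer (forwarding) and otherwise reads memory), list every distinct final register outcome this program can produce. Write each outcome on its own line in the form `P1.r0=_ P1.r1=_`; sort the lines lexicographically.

outcome vector order: (P1.r0,P1.r1)
|TSO outcomes| = 3

P1.r0=1 P1.r1=0
P1.r0=1 P1.r1=2
P1.r0=2 P1.r1=2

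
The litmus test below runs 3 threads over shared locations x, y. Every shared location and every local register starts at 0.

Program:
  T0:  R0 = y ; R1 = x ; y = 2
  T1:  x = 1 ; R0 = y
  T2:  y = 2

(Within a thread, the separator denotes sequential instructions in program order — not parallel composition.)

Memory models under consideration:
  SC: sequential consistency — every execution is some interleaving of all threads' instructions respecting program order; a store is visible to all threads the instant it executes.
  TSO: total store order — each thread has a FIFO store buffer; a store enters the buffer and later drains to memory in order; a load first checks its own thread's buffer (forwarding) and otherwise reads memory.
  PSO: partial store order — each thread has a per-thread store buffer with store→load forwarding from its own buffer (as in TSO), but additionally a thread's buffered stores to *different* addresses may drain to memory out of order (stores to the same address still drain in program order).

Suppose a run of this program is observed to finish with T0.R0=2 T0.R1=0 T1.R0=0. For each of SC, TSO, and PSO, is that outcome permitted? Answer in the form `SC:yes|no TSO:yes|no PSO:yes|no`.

outcome vector order: (T0.R0,T0.R1,T1.R0)
SC: 7 outcomes — {000 002 010 012 202 210 212}
TSO: 8 outcomes — {000 002 010 012 200 202 210 212}
PSO: 8 outcomes — {000 002 010 012 200 202 210 212}
target 200 ∈ {TSO,PSO}

SC:no TSO:yes PSO:yes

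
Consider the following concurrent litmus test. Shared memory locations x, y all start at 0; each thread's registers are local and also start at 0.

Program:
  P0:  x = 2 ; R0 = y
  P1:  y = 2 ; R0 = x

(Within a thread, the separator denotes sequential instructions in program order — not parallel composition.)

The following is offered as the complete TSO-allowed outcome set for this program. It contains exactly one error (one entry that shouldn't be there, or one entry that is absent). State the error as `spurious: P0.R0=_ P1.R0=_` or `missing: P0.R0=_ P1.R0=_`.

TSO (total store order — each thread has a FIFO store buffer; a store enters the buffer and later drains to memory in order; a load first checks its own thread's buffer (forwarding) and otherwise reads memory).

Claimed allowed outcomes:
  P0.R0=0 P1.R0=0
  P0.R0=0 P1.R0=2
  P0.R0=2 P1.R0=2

outcome vector order: (P0.R0,P1.R0)
[TSO] allowed = {(0,0) (0,2) (2,0) (2,2)}
TSO∖claimed = {(2,0)}

missing: P0.R0=2 P1.R0=0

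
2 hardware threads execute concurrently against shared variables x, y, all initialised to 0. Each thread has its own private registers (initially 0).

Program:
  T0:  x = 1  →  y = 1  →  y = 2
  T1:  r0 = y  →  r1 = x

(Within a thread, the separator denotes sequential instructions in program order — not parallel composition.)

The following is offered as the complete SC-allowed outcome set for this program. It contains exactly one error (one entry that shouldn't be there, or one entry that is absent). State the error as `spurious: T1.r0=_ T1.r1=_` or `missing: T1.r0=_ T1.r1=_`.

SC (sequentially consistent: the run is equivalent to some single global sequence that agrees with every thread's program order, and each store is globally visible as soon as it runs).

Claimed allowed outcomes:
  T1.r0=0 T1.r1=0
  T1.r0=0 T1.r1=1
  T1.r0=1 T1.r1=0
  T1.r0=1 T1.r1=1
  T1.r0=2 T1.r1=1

outcome vector order: (T1.r0,T1.r1)
under SC → <0 0>; <0 1>; <1 1>; <2 1>
claimed∖SC = {<1 0>}

spurious: T1.r0=1 T1.r1=0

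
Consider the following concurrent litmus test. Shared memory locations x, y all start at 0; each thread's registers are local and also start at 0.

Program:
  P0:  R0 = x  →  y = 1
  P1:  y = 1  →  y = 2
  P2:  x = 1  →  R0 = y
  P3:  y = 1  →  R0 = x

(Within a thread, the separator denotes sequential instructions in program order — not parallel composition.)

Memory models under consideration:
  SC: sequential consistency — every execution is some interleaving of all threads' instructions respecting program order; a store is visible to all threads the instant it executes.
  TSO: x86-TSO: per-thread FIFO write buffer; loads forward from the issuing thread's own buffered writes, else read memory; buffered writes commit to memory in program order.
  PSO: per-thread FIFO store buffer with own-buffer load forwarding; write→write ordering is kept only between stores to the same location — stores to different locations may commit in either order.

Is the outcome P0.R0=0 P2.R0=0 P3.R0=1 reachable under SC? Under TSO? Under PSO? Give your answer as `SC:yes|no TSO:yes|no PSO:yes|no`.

outcome vector order: (P0.R0,P2.R0,P3.R0)
under SC → (0,0,1); (0,1,0); (0,1,1); (0,2,0); (0,2,1); (1,0,1); (1,1,0); (1,1,1); (1,2,0); (1,2,1)
under TSO → (0,0,0); (0,0,1); (0,1,0); (0,1,1); (0,2,0); (0,2,1); (1,0,0); (1,0,1); (1,1,0); (1,1,1); (1,2,0); (1,2,1)
under PSO → (0,0,0); (0,0,1); (0,1,0); (0,1,1); (0,2,0); (0,2,1); (1,0,0); (1,0,1); (1,1,0); (1,1,1); (1,2,0); (1,2,1)
target (0,0,1) ∈ {SC,TSO,PSO}

SC:yes TSO:yes PSO:yes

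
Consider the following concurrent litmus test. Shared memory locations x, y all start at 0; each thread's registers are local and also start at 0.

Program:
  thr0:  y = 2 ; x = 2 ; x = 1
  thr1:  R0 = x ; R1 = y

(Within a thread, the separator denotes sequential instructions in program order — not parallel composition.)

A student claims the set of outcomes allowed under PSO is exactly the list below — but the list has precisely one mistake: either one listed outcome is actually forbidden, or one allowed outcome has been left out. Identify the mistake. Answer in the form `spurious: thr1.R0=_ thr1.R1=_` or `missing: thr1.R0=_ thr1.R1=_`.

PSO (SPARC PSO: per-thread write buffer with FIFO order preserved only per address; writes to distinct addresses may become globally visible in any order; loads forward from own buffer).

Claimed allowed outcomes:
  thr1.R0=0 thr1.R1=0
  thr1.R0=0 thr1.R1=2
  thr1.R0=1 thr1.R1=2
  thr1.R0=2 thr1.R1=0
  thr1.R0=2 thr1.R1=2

outcome vector order: (thr1.R0,thr1.R1)
[PSO] allowed = {<0 0>, <0 2>, <1 0>, <1 2>, <2 0>, <2 2>}
PSO∖claimed = {<1 0>}

missing: thr1.R0=1 thr1.R1=0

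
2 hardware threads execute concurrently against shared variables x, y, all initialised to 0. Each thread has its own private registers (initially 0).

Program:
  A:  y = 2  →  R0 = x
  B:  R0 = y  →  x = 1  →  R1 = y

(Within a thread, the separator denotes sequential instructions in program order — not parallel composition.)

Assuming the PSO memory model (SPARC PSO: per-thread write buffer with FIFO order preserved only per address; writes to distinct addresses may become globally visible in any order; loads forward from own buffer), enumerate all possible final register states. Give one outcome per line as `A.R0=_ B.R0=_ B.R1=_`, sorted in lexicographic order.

outcome vector order: (A.R0,B.R0,B.R1)
|PSO outcomes| = 6

A.R0=0 B.R0=0 B.R1=0
A.R0=0 B.R0=0 B.R1=2
A.R0=0 B.R0=2 B.R1=2
A.R0=1 B.R0=0 B.R1=0
A.R0=1 B.R0=0 B.R1=2
A.R0=1 B.R0=2 B.R1=2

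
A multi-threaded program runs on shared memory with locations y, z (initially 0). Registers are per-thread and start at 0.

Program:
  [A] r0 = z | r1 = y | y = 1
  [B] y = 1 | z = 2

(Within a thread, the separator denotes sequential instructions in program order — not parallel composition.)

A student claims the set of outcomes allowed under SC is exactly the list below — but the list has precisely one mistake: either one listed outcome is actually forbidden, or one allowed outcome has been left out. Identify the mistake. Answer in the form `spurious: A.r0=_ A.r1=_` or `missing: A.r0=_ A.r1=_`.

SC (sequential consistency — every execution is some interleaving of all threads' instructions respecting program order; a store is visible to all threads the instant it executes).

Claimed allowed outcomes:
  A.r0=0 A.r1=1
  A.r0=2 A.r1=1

missing: A.r0=0 A.r1=0

outcome vector order: (A.r0,A.r1)
SC (3): 0/0 0/1 2/1
SC∖claimed = {0/0}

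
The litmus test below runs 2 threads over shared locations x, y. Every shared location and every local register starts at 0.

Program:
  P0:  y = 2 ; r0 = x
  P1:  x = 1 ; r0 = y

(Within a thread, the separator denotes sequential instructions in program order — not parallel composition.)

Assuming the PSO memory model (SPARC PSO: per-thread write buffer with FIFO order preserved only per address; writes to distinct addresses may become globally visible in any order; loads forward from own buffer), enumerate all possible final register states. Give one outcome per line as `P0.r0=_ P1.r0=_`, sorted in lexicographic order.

outcome vector order: (P0.r0,P1.r0)
|PSO outcomes| = 4

P0.r0=0 P1.r0=0
P0.r0=0 P1.r0=2
P0.r0=1 P1.r0=0
P0.r0=1 P1.r0=2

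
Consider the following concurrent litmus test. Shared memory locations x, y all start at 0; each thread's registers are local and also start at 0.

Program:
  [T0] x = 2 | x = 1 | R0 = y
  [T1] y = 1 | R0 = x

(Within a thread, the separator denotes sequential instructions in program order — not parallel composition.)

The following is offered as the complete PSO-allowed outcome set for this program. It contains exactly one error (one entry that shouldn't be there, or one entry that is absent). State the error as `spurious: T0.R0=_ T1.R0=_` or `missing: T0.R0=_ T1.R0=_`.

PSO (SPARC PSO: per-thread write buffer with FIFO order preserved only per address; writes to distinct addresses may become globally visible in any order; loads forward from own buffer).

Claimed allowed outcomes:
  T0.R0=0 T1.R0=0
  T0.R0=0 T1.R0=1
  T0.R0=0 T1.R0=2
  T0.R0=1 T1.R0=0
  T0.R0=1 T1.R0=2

outcome vector order: (T0.R0,T1.R0)
PSO (6): <0 0>, <0 1>, <0 2>, <1 0>, <1 1>, <1 2>
PSO∖claimed = {<1 1>}

missing: T0.R0=1 T1.R0=1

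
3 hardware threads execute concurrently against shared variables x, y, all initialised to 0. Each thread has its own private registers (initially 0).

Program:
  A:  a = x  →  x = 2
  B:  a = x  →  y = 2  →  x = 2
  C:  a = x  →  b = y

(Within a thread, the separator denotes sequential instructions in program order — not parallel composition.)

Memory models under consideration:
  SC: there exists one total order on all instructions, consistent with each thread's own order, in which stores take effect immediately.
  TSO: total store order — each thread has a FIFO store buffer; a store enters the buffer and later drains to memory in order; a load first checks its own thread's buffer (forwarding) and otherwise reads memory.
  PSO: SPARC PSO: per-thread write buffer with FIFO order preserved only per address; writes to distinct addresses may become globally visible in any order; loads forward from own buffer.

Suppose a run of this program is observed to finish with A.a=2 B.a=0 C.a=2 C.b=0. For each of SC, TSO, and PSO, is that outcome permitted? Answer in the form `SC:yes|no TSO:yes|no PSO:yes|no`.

outcome vector order: (A.a,B.a,C.a,C.b)
[SC] allowed = {(0,0,0,0) (0,0,0,2) (0,0,2,0) (0,0,2,2) (0,2,0,0) (0,2,0,2) (0,2,2,0) (0,2,2,2) (2,0,0,0) (2,0,0,2) (2,0,2,2)}
[TSO] allowed = {(0,0,0,0) (0,0,0,2) (0,0,2,0) (0,0,2,2) (0,2,0,0) (0,2,0,2) (0,2,2,0) (0,2,2,2) (2,0,0,0) (2,0,0,2) (2,0,2,2)}
[PSO] allowed = {(0,0,0,0) (0,0,0,2) (0,0,2,0) (0,0,2,2) (0,2,0,0) (0,2,0,2) (0,2,2,0) (0,2,2,2) (2,0,0,0) (2,0,0,2) (2,0,2,0) (2,0,2,2)}
target (2,0,2,0) ∈ {PSO}

SC:no TSO:no PSO:yes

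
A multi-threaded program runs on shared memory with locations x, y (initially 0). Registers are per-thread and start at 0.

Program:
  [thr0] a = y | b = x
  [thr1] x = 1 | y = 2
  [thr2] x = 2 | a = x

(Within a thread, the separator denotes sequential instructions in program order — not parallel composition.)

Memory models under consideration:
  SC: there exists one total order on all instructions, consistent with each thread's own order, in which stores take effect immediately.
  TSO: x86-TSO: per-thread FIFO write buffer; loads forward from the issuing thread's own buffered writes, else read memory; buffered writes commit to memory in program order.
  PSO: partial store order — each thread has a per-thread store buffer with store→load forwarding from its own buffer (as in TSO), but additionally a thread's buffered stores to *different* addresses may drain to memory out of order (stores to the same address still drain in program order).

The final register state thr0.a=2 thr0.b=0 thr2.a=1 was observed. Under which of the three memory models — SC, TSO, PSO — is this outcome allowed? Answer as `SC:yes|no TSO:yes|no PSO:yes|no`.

SC:no TSO:no PSO:yes

outcome vector order: (thr0.a,thr0.b,thr2.a)
[SC] allowed = {0/0/1, 0/0/2, 0/1/1, 0/1/2, 0/2/1, 0/2/2, 2/1/1, 2/1/2, 2/2/2}
[TSO] allowed = {0/0/1, 0/0/2, 0/1/1, 0/1/2, 0/2/1, 0/2/2, 2/1/1, 2/1/2, 2/2/2}
[PSO] allowed = {0/0/1, 0/0/2, 0/1/1, 0/1/2, 0/2/1, 0/2/2, 2/0/1, 2/0/2, 2/1/1, 2/1/2, 2/2/1, 2/2/2}
target 2/0/1 ∈ {PSO}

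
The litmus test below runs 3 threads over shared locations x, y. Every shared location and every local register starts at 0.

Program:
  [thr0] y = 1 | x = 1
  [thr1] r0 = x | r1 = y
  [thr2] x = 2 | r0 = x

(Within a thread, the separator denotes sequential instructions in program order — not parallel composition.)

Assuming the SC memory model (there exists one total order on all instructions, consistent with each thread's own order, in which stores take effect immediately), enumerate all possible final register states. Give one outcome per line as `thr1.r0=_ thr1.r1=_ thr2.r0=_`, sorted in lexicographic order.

thr1.r0=0 thr1.r1=0 thr2.r0=1
thr1.r0=0 thr1.r1=0 thr2.r0=2
thr1.r0=0 thr1.r1=1 thr2.r0=1
thr1.r0=0 thr1.r1=1 thr2.r0=2
thr1.r0=1 thr1.r1=1 thr2.r0=1
thr1.r0=1 thr1.r1=1 thr2.r0=2
thr1.r0=2 thr1.r1=0 thr2.r0=1
thr1.r0=2 thr1.r1=0 thr2.r0=2
thr1.r0=2 thr1.r1=1 thr2.r0=1
thr1.r0=2 thr1.r1=1 thr2.r0=2

outcome vector order: (thr1.r0,thr1.r1,thr2.r0)
|SC outcomes| = 10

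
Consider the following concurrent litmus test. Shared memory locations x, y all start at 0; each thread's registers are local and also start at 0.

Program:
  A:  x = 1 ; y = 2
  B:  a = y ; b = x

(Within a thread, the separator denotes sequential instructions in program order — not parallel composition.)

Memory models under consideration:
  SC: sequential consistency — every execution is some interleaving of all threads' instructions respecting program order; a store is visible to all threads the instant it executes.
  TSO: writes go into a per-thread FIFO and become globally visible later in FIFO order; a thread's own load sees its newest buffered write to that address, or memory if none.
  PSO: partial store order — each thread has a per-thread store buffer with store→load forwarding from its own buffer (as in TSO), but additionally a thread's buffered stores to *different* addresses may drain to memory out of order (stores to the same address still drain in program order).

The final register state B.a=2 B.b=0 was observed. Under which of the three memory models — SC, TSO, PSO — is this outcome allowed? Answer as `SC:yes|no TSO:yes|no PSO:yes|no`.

outcome vector order: (B.a,B.b)
SC (3): 0/0 0/1 2/1
TSO (3): 0/0 0/1 2/1
PSO (4): 0/0 0/1 2/0 2/1
target 2/0 ∈ {PSO}

SC:no TSO:no PSO:yes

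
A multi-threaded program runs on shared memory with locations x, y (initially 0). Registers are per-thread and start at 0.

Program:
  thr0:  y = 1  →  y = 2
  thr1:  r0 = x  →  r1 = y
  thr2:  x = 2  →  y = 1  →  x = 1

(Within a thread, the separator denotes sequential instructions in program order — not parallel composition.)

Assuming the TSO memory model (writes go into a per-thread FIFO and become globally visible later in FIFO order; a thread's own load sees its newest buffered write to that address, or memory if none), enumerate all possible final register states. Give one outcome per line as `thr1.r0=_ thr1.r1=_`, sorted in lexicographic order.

outcome vector order: (thr1.r0,thr1.r1)
|TSO outcomes| = 8

thr1.r0=0 thr1.r1=0
thr1.r0=0 thr1.r1=1
thr1.r0=0 thr1.r1=2
thr1.r0=1 thr1.r1=1
thr1.r0=1 thr1.r1=2
thr1.r0=2 thr1.r1=0
thr1.r0=2 thr1.r1=1
thr1.r0=2 thr1.r1=2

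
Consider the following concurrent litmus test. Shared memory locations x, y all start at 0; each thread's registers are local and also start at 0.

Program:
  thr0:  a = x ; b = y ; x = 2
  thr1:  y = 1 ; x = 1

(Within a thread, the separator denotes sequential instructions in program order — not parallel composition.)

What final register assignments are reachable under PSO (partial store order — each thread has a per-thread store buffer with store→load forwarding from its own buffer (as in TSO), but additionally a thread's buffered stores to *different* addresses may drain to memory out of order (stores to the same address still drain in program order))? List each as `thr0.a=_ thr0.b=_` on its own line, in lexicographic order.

outcome vector order: (thr0.a,thr0.b)
|PSO outcomes| = 4

thr0.a=0 thr0.b=0
thr0.a=0 thr0.b=1
thr0.a=1 thr0.b=0
thr0.a=1 thr0.b=1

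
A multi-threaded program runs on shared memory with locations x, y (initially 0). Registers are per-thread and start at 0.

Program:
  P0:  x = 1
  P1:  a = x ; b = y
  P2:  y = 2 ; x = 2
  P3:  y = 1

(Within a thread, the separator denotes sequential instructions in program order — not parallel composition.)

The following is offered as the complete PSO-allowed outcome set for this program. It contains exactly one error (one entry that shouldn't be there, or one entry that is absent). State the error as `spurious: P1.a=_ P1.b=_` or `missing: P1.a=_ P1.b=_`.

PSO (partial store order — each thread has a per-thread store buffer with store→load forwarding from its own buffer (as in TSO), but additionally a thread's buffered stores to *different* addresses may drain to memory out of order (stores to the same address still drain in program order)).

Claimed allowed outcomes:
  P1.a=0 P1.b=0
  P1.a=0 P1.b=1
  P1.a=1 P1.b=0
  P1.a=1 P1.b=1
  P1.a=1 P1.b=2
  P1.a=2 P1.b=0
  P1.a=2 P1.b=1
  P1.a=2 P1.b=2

missing: P1.a=0 P1.b=2

outcome vector order: (P1.a,P1.b)
PSO (9): (0,0) (0,1) (0,2) (1,0) (1,1) (1,2) (2,0) (2,1) (2,2)
PSO∖claimed = {(0,2)}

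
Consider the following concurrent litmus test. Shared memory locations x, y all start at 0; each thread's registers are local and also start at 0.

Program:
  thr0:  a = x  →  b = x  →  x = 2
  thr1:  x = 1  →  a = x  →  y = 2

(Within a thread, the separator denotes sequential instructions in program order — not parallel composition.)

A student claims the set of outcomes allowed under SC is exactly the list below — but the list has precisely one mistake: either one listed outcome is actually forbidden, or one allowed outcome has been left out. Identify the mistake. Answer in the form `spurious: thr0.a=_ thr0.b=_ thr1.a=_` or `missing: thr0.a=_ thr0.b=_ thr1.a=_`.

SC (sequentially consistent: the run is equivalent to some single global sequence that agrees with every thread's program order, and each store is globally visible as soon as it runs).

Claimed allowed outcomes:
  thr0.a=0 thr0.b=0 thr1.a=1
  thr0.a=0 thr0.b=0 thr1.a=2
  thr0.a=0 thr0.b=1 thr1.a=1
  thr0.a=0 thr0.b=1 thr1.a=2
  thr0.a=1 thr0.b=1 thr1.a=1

outcome vector order: (thr0.a,thr0.b,thr1.a)
SC (6): (0,0,1), (0,0,2), (0,1,1), (0,1,2), (1,1,1), (1,1,2)
SC∖claimed = {(1,1,2)}

missing: thr0.a=1 thr0.b=1 thr1.a=2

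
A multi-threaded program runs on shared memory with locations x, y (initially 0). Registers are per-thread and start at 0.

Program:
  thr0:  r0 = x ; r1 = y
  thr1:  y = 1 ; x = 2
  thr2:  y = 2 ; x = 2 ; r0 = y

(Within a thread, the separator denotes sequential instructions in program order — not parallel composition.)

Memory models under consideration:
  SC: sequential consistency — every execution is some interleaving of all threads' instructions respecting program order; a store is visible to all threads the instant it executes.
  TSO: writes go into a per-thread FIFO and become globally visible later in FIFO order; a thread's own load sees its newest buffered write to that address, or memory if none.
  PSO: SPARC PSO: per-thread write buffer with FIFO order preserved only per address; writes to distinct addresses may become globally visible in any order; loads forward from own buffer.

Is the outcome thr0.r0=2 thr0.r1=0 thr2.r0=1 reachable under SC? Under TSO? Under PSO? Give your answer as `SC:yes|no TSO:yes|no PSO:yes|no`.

outcome vector order: (thr0.r0,thr0.r1,thr2.r0)
[SC] allowed = {(0,0,1); (0,0,2); (0,1,1); (0,1,2); (0,2,1); (0,2,2); (2,1,1); (2,1,2); (2,2,1); (2,2,2)}
[TSO] allowed = {(0,0,1); (0,0,2); (0,1,1); (0,1,2); (0,2,1); (0,2,2); (2,1,1); (2,1,2); (2,2,1); (2,2,2)}
[PSO] allowed = {(0,0,1); (0,0,2); (0,1,1); (0,1,2); (0,2,1); (0,2,2); (2,0,1); (2,0,2); (2,1,1); (2,1,2); (2,2,1); (2,2,2)}
target (2,0,1) ∈ {PSO}

SC:no TSO:no PSO:yes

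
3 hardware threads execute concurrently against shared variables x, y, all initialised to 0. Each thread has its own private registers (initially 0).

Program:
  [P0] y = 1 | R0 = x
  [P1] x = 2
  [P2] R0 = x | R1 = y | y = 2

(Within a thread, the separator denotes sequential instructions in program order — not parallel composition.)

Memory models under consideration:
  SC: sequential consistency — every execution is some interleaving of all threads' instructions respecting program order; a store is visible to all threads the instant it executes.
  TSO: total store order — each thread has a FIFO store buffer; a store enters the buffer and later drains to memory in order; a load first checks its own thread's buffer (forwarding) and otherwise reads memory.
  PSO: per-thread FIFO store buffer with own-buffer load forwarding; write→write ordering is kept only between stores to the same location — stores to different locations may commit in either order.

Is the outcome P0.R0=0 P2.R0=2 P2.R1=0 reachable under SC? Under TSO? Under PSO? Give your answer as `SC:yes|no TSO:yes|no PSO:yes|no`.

SC:no TSO:yes PSO:yes

outcome vector order: (P0.R0,P2.R0,P2.R1)
[SC] allowed = {<0 0 0> <0 0 1> <0 2 1> <2 0 0> <2 0 1> <2 2 0> <2 2 1>}
[TSO] allowed = {<0 0 0> <0 0 1> <0 2 0> <0 2 1> <2 0 0> <2 0 1> <2 2 0> <2 2 1>}
[PSO] allowed = {<0 0 0> <0 0 1> <0 2 0> <0 2 1> <2 0 0> <2 0 1> <2 2 0> <2 2 1>}
target <0 2 0> ∈ {TSO,PSO}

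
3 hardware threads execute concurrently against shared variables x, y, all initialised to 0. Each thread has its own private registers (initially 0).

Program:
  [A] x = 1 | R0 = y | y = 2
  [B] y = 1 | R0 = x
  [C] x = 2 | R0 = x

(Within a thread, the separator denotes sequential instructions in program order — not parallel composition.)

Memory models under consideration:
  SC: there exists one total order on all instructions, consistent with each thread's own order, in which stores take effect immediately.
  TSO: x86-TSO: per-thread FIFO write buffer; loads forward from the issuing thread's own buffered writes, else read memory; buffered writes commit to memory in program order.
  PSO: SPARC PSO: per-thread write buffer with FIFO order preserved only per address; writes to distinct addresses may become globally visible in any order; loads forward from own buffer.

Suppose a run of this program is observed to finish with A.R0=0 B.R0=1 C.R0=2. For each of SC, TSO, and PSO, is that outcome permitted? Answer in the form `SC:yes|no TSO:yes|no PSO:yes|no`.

SC:yes TSO:yes PSO:yes

outcome vector order: (A.R0,B.R0,C.R0)
SC (9): 011, 012, 022, 101, 102, 111, 112, 121, 122
TSO (12): 001, 002, 011, 012, 021, 022, 101, 102, 111, 112, 121, 122
PSO (12): 001, 002, 011, 012, 021, 022, 101, 102, 111, 112, 121, 122
target 012 ∈ {SC,TSO,PSO}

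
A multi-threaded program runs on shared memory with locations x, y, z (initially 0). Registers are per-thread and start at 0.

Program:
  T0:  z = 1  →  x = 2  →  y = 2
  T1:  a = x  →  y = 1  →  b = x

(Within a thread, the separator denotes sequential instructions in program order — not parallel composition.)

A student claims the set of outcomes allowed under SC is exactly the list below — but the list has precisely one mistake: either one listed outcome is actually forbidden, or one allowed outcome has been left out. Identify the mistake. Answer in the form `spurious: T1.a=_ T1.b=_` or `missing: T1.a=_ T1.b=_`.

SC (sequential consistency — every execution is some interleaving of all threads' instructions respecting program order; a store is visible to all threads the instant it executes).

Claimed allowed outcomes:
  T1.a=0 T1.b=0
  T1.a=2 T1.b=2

missing: T1.a=0 T1.b=2

outcome vector order: (T1.a,T1.b)
[SC] allowed = {<0 0>, <0 2>, <2 2>}
SC∖claimed = {<0 2>}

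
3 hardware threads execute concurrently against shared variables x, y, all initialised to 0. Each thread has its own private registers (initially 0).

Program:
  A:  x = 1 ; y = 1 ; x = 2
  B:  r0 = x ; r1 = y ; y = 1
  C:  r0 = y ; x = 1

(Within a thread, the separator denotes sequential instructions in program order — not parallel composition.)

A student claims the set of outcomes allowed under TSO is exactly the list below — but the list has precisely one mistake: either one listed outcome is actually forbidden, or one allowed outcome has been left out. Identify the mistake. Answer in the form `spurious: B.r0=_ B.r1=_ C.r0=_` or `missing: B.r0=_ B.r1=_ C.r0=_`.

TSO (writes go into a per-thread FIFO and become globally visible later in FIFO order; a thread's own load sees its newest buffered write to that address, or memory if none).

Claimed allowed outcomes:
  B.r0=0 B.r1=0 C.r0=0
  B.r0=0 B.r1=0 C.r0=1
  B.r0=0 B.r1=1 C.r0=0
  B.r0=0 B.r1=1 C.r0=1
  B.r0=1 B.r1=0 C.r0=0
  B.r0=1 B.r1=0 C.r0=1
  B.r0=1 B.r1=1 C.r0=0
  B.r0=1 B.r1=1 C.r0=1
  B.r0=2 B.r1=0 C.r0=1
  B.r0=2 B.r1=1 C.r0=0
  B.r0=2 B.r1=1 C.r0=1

outcome vector order: (B.r0,B.r1,C.r0)
TSO (10): 000; 001; 010; 011; 100; 101; 110; 111; 210; 211
claimed∖TSO = {201}

spurious: B.r0=2 B.r1=0 C.r0=1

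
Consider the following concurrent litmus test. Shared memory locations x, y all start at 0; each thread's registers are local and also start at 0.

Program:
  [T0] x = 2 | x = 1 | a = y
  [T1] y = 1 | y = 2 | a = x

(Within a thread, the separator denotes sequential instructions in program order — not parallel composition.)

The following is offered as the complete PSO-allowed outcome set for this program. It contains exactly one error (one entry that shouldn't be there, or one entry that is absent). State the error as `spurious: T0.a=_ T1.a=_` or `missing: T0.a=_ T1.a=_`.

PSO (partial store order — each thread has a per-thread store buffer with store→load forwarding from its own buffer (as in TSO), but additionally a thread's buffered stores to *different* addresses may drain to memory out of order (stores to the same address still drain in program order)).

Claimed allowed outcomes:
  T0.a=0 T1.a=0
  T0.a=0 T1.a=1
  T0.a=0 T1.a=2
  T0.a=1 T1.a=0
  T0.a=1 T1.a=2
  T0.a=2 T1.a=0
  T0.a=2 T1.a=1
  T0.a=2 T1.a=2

missing: T0.a=1 T1.a=1

outcome vector order: (T0.a,T1.a)
PSO (9): 00, 01, 02, 10, 11, 12, 20, 21, 22
PSO∖claimed = {11}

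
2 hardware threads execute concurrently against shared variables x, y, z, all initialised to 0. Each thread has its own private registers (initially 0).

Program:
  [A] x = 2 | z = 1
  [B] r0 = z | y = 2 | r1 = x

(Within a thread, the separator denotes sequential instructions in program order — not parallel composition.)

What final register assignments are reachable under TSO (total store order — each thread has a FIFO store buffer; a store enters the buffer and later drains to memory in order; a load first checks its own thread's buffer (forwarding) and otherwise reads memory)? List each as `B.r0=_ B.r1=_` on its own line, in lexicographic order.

B.r0=0 B.r1=0
B.r0=0 B.r1=2
B.r0=1 B.r1=2

outcome vector order: (B.r0,B.r1)
|TSO outcomes| = 3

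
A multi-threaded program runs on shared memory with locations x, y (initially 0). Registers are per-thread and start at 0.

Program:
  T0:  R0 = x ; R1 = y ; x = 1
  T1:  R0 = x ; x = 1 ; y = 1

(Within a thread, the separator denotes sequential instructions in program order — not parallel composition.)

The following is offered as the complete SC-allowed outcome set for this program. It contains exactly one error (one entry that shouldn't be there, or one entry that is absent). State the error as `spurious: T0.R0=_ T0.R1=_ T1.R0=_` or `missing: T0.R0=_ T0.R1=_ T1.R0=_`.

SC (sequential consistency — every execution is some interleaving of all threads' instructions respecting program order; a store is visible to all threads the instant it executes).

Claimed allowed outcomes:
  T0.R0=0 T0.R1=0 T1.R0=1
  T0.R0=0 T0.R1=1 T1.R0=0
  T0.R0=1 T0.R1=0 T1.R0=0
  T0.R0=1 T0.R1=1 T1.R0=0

missing: T0.R0=0 T0.R1=0 T1.R0=0

outcome vector order: (T0.R0,T0.R1,T1.R0)
SC (5): <0 0 0> <0 0 1> <0 1 0> <1 0 0> <1 1 0>
SC∖claimed = {<0 0 0>}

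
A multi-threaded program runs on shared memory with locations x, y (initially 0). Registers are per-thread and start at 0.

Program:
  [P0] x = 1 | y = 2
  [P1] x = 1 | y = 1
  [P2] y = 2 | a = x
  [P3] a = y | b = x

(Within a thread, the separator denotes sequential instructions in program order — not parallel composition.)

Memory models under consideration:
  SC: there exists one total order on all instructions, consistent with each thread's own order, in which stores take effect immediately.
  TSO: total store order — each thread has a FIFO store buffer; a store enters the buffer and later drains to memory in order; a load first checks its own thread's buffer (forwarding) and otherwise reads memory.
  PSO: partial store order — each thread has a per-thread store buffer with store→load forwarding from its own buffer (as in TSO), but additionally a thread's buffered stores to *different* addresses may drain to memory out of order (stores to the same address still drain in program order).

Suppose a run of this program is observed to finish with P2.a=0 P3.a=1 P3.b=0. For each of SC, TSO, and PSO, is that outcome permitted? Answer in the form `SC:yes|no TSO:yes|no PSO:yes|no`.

SC:no TSO:no PSO:yes

outcome vector order: (P2.a,P3.a,P3.b)
SC (10): <0 0 0>; <0 0 1>; <0 1 1>; <0 2 0>; <0 2 1>; <1 0 0>; <1 0 1>; <1 1 1>; <1 2 0>; <1 2 1>
TSO (10): <0 0 0>; <0 0 1>; <0 1 1>; <0 2 0>; <0 2 1>; <1 0 0>; <1 0 1>; <1 1 1>; <1 2 0>; <1 2 1>
PSO (12): <0 0 0>; <0 0 1>; <0 1 0>; <0 1 1>; <0 2 0>; <0 2 1>; <1 0 0>; <1 0 1>; <1 1 0>; <1 1 1>; <1 2 0>; <1 2 1>
target <0 1 0> ∈ {PSO}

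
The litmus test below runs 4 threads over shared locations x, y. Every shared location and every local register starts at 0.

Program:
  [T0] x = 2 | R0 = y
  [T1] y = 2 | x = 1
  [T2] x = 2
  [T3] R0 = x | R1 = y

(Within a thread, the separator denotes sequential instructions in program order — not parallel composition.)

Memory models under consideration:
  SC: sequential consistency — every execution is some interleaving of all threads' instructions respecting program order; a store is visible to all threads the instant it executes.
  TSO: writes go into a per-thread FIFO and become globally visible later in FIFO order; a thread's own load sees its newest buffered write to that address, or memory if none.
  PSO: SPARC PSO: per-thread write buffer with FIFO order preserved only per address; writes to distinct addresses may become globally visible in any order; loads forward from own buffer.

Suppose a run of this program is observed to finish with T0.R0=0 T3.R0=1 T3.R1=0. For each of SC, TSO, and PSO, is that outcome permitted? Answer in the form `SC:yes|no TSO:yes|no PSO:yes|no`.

outcome vector order: (T0.R0,T3.R0,T3.R1)
SC: 10 outcomes — {0/0/0 0/0/2 0/1/2 0/2/0 0/2/2 2/0/0 2/0/2 2/1/2 2/2/0 2/2/2}
TSO: 10 outcomes — {0/0/0 0/0/2 0/1/2 0/2/0 0/2/2 2/0/0 2/0/2 2/1/2 2/2/0 2/2/2}
PSO: 12 outcomes — {0/0/0 0/0/2 0/1/0 0/1/2 0/2/0 0/2/2 2/0/0 2/0/2 2/1/0 2/1/2 2/2/0 2/2/2}
target 0/1/0 ∈ {PSO}

SC:no TSO:no PSO:yes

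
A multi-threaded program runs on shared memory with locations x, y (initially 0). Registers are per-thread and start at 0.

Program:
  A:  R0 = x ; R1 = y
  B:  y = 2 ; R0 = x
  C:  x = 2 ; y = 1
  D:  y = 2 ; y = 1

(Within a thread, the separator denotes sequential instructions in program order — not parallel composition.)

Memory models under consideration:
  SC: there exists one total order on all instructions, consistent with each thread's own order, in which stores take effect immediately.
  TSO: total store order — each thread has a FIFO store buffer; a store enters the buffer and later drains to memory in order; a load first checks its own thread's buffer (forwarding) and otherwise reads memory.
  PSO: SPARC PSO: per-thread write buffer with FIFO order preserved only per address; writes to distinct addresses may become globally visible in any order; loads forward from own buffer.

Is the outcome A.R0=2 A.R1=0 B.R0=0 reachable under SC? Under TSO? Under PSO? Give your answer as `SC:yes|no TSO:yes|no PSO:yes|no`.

outcome vector order: (A.R0,A.R1,B.R0)
under SC → 000 002 010 012 020 022 202 210 212 220 222
under TSO → 000 002 010 012 020 022 200 202 210 212 220 222
under PSO → 000 002 010 012 020 022 200 202 210 212 220 222
target 200 ∈ {TSO,PSO}

SC:no TSO:yes PSO:yes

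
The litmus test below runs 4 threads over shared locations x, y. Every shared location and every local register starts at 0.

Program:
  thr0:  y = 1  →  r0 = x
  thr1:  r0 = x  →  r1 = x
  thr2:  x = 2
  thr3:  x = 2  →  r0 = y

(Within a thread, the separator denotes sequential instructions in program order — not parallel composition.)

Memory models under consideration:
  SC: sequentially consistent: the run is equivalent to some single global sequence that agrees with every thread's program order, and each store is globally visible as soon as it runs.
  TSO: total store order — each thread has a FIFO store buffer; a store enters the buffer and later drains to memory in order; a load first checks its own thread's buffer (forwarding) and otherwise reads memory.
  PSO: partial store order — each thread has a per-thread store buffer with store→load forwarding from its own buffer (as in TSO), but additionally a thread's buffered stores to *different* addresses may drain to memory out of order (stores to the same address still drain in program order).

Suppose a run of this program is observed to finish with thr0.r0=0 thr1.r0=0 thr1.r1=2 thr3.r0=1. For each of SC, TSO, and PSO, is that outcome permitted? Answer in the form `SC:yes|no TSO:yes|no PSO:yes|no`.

SC:yes TSO:yes PSO:yes

outcome vector order: (thr0.r0,thr1.r0,thr1.r1,thr3.r0)
SC: 9 outcomes — {0001; 0021; 0221; 2000; 2001; 2020; 2021; 2220; 2221}
TSO: 12 outcomes — {0000; 0001; 0020; 0021; 0220; 0221; 2000; 2001; 2020; 2021; 2220; 2221}
PSO: 12 outcomes — {0000; 0001; 0020; 0021; 0220; 0221; 2000; 2001; 2020; 2021; 2220; 2221}
target 0021 ∈ {SC,TSO,PSO}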